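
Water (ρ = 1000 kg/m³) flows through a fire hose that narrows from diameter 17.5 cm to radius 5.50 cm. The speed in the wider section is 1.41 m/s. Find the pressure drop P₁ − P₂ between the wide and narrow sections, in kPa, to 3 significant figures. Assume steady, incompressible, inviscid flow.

5.37 kPa

The volume flow rate is constant, so v₂ = (A₁/A₂)v₁ = (241/95.0)·1.41 = 3.57 m/s.
The pipe is horizontal, so Bernoulli reduces to P₁ + ½ρv₁² = P₂ + ½ρv₂².
P₁ − P₂ = ½·1000·(3.57² − 1.41²) = ½·1000·10.7 = 5370 Pa.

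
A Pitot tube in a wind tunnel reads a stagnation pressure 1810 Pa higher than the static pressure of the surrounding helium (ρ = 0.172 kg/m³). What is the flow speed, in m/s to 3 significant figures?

145 m/s

At the stagnation point the flow is brought to rest, so Bernoulli gives P_stag − P_static = ½ρv².
v = √(2ΔP/ρ) = √(2·1810/0.172) = 145 m/s.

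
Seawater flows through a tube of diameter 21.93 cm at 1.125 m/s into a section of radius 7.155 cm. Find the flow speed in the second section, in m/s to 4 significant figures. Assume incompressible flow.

The volume flow rate is constant, so v₂ = (A₁/A₂)v₁ = (377.7/160.8)·1.125 = 2.642 m/s.

v₂ = 2.642 m/s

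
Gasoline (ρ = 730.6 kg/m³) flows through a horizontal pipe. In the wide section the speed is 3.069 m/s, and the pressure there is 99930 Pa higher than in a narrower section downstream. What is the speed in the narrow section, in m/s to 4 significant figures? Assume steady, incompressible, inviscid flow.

v₂ ≈ 16.82 m/s

Along the level pipe P + ½ρv² is conserved, hence v₂² = v₁² + 2(P₁ − P₂)/ρ.
v₂ = √(3.069² + 2·99930/730.6) = √(9.419 + 273.6) = 16.82 m/s.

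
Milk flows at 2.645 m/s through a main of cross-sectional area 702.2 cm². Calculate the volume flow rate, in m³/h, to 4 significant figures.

Q = 668.6 m³/h

Q = A·v = 0.07022 m² × 2.645 m/s = 0.1857 m³/s.
Converting: 0.1857 m³/s × 3600 = 668.6 m³/h.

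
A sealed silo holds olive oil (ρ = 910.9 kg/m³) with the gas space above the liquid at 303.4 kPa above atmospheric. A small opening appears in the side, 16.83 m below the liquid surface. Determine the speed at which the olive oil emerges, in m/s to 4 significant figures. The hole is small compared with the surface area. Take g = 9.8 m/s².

Take point 1 at the surface (v₁ ≈ 0) and point 2 at the hole (at atmospheric pressure). Bernoulli: P₁ + ρg h = P_atm + ½ρv₂².
With P₁ − P_atm = 303400 Pa, v₂ = √(2gh + 2ΔP/ρ) = √(2·9.8·16.83 + 2·303400/910.9) = 31.56 m/s.

31.56 m/s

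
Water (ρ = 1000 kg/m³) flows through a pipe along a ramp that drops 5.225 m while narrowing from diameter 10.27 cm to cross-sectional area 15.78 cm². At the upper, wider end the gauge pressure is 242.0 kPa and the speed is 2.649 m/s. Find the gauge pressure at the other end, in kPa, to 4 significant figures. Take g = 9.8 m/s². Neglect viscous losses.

Mass conservation (A₁v₁ = A₂v₂) gives v₂ = 2.649 × 82.84/15.78 = 13.91 m/s.
Energy conservation along the streamline gives P₂ = P₁ − ½ρ(v₂² − v₁²) − ρg(h₂ − h₁).
P₂ = 242000 + ½·1000·(2.649² − 13.91²) − 1000·9.8·(−5.225) = 242000 + (-93180) − (-51200) = 200000 Pa.

P₂ ≈ 200.0 kPa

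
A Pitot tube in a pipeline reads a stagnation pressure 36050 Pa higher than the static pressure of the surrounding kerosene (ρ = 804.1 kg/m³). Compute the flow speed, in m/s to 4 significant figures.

At the stagnation point the flow is brought to rest, so Bernoulli gives P_stag − P_static = ½ρv².
v = √(2ΔP/ρ) = √(2·36050/804.1) = 9.469 m/s.

v ≈ 9.469 m/s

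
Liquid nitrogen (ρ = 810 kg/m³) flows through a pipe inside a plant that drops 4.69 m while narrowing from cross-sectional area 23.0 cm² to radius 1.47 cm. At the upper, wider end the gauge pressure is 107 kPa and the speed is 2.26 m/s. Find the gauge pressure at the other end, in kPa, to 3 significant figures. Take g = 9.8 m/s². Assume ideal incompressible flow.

P₂ = 123 kPa

By continuity, v₂ = v₁·A₁/A₂ = 2.26·(23.0/6.79) = 7.66 m/s.
Applying Bernoulli between the two ends and solving for P₂: P₂ = P₁ + ½ρ(v₁² − v₂²) − ρgΔh.
P₂ = 107000 + ½·810·(2.26² − 7.66²) − 810·9.8·(−4.69) = 107000 + (-21700) − (-37200) = 123000 Pa.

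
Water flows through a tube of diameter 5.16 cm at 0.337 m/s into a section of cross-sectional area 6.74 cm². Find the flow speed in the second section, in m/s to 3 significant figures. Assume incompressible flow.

Mass conservation (A₁v₁ = A₂v₂) gives v₂ = 0.337 × 20.9/6.74 = 1.05 m/s.

v₂ ≈ 1.05 m/s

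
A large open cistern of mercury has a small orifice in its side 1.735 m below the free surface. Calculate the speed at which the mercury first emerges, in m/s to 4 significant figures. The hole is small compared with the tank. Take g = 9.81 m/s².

Bernoulli from surface to hole (P equal, v_surface ≈ 0): v = √(2gh) = √(2×9.81×1.735) = 5.834 m/s.

5.834 m/s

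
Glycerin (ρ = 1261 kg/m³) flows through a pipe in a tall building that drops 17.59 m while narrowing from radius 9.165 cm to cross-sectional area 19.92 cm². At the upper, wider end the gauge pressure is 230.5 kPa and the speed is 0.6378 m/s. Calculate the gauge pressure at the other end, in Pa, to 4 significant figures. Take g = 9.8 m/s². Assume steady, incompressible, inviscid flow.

P₂ ≈ 403100 Pa

Continuity gives A₁v₁ = A₂v₂, so v₂ = (263.9 cm²)/(19.92 cm²) × 0.6378 m/s = 8.449 m/s.
Applying Bernoulli between the two ends and solving for P₂: P₂ = P₁ + ½ρ(v₁² − v₂²) − ρgΔh.
P₂ = 230500 + ½·1261·(0.6378² − 8.449²) − 1261·9.8·(−17.59) = 230500 + (-44750) − (-217400) = 403100 Pa.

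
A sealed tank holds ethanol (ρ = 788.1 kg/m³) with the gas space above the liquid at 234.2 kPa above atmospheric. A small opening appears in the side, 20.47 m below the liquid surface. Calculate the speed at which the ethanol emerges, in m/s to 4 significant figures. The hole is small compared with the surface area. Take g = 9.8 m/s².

v ≈ 31.55 m/s

Take point 1 at the surface (v₁ ≈ 0) and point 2 at the hole (at atmospheric pressure). Bernoulli: P₁ + ρg h = P_atm + ½ρv₂².
With P₁ − P_atm = 234200 Pa, v₂ = √(2gh + 2ΔP/ρ) = √(2·9.8·20.47 + 2·234200/788.1) = 31.55 m/s.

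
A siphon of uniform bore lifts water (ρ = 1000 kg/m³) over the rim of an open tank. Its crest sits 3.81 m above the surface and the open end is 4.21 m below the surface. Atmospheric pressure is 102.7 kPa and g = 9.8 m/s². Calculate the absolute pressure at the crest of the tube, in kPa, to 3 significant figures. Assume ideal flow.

Bernoulli surface→outlet gives ½v² = g·h_out, so v = √(2·9.8·4.21) = 9.08 m/s.
Continuity keeps v the same throughout the tube; from surface to crest, P_atm + 0 = P_top + ½ρv² + ρg·h_top.
P_top = 102700 − ½·1000·9.08² − 1000·9.8·3.81 = 24100 Pa.

P_top ≈ 24.1 kPa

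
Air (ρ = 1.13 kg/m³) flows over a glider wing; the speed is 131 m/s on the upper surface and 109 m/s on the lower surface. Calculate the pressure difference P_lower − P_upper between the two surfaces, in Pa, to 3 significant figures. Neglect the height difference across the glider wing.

ΔP = 2980 Pa

The pressure is lower where the speed is higher: ΔP = ½ρ(v_up² − v_low²).
ΔP = ½·1.13·(131² − 109²) = 2980 Pa.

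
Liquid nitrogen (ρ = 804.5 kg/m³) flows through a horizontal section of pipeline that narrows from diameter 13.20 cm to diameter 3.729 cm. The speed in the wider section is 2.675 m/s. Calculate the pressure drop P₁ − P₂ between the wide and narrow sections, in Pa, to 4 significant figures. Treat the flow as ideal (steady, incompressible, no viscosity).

Mass conservation (A₁v₁ = A₂v₂) gives v₂ = 2.675 × 136.8/10.92 = 33.52 m/s.
The pipe is horizontal, so Bernoulli reduces to P₁ + ½ρv₁² = P₂ + ½ρv₂².
P₁ − P₂ = ½·804.5·(33.52² − 2.675²) = ½·804.5·1116 = 449100 Pa.

ΔP ≈ 449100 Pa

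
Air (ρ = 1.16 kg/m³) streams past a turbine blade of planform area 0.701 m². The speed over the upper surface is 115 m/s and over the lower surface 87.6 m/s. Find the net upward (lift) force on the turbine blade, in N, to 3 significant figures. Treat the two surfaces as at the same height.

F ≈ 2260 N

The faster flow above has the lower pressure; Bernoulli (same height) gives ΔP = ½ρ(v_up² − v_low²).
ΔP = ½·1.16·(115² − 87.6²) = 3220 Pa.
Lift = ΔP · A = 3220 × 0.701 = 2260 N.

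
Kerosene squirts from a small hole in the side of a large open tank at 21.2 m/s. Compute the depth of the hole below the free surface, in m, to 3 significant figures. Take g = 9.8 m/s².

h ≈ 22.9 m

Inverting v = √(2gh) gives h = v² / 2g.
h = 21.2²/(2·9.8) = 449/19.60 = 22.9 m.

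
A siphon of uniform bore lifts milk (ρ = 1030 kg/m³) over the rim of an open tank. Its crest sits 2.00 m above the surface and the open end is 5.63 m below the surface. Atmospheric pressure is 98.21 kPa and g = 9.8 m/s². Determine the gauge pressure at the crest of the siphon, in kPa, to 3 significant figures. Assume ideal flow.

Bernoulli surface→outlet gives ½v² = g·h_out, so v = √(2·9.8·5.63) = 10.5 m/s.
Continuity keeps v the same throughout the tube; from surface to crest, P_atm + 0 = P_top + ½ρv² + ρg·h_top.
P_top = 98210 − ½·1030·10.5² − 1030·9.8·2.00 = 21200 Pa. So P_gauge = P_top − P_atm = -77000 Pa.

P_gauge ≈ -77.0 kPa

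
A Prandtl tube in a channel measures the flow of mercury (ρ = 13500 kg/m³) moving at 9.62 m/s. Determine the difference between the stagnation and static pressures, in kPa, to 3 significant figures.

ΔP ≈ 625 kPa

Bernoulli between the free stream and the stagnation point: ½ρv² = P_stag − P_static.
ΔP = ½·13500·9.62² = 625000 Pa.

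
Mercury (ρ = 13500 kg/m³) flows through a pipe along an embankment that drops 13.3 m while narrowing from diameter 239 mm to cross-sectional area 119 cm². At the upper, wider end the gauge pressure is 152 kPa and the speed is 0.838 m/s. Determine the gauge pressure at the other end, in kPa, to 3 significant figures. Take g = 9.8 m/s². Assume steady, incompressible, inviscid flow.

P₂ ≈ 1850 kPa

By continuity, v₂ = v₁·A₁/A₂ = 0.838·(449/119) = 3.16 m/s.
Bernoulli: P₁ + ½ρv₁² + ρg h₁ = P₂ + ½ρv₂² + ρg h₂, so P₂ = P₁ + ½ρ(v₁² − v₂²) − ρg(h₂ − h₁).
P₂ = 152000 + ½·13500·(0.838² − 3.16²) − 13500·9.8·(−13.3) = 152000 + (-62600) − (-1760000) = 1850000 Pa.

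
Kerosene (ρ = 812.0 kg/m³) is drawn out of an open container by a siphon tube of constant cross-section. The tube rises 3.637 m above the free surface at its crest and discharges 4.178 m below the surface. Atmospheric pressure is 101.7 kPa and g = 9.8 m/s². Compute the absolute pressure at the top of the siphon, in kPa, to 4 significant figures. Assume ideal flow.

Bernoulli surface→outlet gives ½v² = g·h_out, so v = √(2·9.8·4.178) = 9.049 m/s.
The bore is uniform, so the speed at the crest is the same v. Bernoulli surface→crest: P_atm = P_top + ½ρv² + ρg·h_top.
P_top = 101700 − ½·812.0·9.049² − 812.0·9.8·3.637 = 39510 Pa.

P_top ≈ 39.51 kPa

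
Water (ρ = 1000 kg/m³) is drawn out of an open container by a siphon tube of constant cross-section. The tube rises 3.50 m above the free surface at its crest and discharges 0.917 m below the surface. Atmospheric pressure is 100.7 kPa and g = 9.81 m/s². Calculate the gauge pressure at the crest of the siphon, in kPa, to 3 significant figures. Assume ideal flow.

From the surface to the outlet (both open to atmosphere, surface at rest): v = √(2g·h_out) = √(2·9.81·0.917) = 4.24 m/s.
The bore is uniform, so the speed at the crest is the same v. Bernoulli surface→crest: P_atm = P_top + ½ρv² + ρg·h_top.
P_top = 100700 − ½·1000·4.24² − 1000·9.81·3.50 = 57400 Pa. So P_gauge = P_top − P_atm = -43300 Pa.

P_gauge = -43.3 kPa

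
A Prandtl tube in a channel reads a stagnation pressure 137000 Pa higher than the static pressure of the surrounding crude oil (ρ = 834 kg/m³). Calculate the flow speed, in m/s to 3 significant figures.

v = 18.1 m/s

At the stagnation point the flow is brought to rest, so Bernoulli gives P_stag − P_static = ½ρv².
v = √(2ΔP/ρ) = √(2·137000/834) = 18.1 m/s.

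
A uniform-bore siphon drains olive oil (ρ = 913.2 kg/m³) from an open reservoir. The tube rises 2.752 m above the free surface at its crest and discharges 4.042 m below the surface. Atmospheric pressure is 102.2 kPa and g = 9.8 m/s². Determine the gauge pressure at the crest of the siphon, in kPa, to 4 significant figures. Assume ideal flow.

P_gauge ≈ -60.80 kPa

From the surface to the outlet (both open to atmosphere, surface at rest): v = √(2g·h_out) = √(2·9.8·4.042) = 8.901 m/s.
The bore is uniform, so the speed at the crest is the same v. Bernoulli surface→crest: P_atm = P_top + ½ρv² + ρg·h_top.
P_top = 102200 − ½·913.2·8.901² − 913.2·9.8·2.752 = 41400 Pa. So P_gauge = P_top − P_atm = -60800 Pa.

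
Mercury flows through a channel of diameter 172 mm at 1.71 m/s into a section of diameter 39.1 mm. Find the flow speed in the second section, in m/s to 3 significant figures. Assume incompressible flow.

33.1 m/s

Continuity gives A₁v₁ = A₂v₂, so v₂ = (232 cm²)/(12.0 cm²) × 1.71 m/s = 33.1 m/s.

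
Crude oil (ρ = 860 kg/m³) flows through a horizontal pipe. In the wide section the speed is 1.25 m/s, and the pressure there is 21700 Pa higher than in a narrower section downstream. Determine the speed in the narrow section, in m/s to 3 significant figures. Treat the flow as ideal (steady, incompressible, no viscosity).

Horizontal Bernoulli: P₁ + ½ρv₁² = P₂ + ½ρv₂², so v₂² = v₁² + 2(P₁ − P₂)/ρ.
v₂ = √(1.25² + 2·21700/860) = √(1.56 + 50.5) = 7.21 m/s.

7.21 m/s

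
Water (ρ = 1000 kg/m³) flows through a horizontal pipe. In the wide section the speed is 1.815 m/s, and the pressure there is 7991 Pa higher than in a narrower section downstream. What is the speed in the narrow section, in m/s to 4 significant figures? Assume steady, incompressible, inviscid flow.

v₂ ≈ 4.390 m/s

With h₁ = h₂, rearranging Bernoulli gives v₂ = √(v₁² + 2ΔP/ρ).
v₂ = √(1.815² + 2·7991/1000) = √(3.294 + 15.98) = 4.390 m/s.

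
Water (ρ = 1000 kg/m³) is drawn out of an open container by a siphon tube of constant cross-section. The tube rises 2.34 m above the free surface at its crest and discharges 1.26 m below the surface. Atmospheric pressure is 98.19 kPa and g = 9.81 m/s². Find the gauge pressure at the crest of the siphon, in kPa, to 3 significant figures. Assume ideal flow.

P_gauge ≈ -35.3 kPa

Bernoulli surface→outlet gives ½v² = g·h_out, so v = √(2·9.81·1.26) = 4.97 m/s.
Continuity keeps v the same throughout the tube; from surface to crest, P_atm + 0 = P_top + ½ρv² + ρg·h_top.
P_top = 98190 − ½·1000·4.97² − 1000·9.81·2.34 = 62900 Pa. So P_gauge = P_top − P_atm = -35300 Pa.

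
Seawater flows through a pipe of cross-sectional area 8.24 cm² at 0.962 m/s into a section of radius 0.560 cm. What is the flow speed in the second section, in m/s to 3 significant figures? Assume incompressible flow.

8.05 m/s

The volume flow rate is constant, so v₂ = (A₁/A₂)v₁ = (8.24/0.985)·0.962 = 8.05 m/s.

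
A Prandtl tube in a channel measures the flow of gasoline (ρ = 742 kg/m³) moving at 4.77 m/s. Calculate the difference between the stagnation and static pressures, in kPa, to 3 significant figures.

8.44 kPa

The dynamic pressure equals the rise in static pressure at the stagnation point: ΔP = ½ρv².
ΔP = ½·742·4.77² = 8440 Pa.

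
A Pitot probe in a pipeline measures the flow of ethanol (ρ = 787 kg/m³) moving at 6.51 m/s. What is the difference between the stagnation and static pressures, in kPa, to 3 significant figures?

ΔP = 16.7 kPa

At the stagnation point the flow is brought to rest, so Bernoulli gives P_stag − P_static = ½ρv².
ΔP = ½·787·6.51² = 16700 Pa.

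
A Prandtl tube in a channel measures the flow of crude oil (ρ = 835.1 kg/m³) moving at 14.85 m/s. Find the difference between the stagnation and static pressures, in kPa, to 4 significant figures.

ΔP ≈ 92.08 kPa

The dynamic pressure equals the rise in static pressure at the stagnation point: ΔP = ½ρv².
ΔP = ½·835.1·14.85² = 92080 Pa.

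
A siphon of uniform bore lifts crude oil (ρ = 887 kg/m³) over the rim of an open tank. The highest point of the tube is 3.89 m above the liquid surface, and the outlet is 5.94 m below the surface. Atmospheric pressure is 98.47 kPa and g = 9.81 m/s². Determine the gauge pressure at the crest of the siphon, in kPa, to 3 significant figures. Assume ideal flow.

P_gauge ≈ -85.5 kPa

From the surface to the outlet (both open to atmosphere, surface at rest): v = √(2g·h_out) = √(2·9.81·5.94) = 10.8 m/s.
With constant cross-section the crest speed equals v; applying Bernoulli from the surface up to the crest, P_top = P_atm − ½ρv² − ρg·h_top.
P_top = 98470 − ½·887·10.8² − 887·9.81·3.89 = 12900 Pa. So P_gauge = P_top − P_atm = -85500 Pa.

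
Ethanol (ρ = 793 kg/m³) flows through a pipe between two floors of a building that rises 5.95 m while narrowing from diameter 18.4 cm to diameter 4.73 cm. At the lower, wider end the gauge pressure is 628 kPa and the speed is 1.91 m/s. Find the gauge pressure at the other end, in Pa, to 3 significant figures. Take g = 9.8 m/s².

P₂ ≈ 252000 Pa

Continuity gives A₁v₁ = A₂v₂, so v₂ = (266 cm²)/(17.6 cm²) × 1.91 m/s = 28.9 m/s.
Bernoulli: P₁ + ½ρv₁² + ρg h₁ = P₂ + ½ρv₂² + ρg h₂, so P₂ = P₁ + ½ρ(v₁² − v₂²) − ρg(h₂ − h₁).
P₂ = 628000 + ½·793·(1.91² − 28.9²) − 793·9.8·(+5.95) = 628000 + (-330000) − (46200) = 252000 Pa.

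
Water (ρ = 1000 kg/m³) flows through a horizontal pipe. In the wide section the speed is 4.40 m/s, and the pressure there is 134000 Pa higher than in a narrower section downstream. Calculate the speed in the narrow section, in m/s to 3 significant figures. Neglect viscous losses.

Horizontal Bernoulli: P₁ + ½ρv₁² = P₂ + ½ρv₂², so v₂² = v₁² + 2(P₁ − P₂)/ρ.
v₂ = √(4.40² + 2·134000/1000) = √(19.4 + 268) = 17.0 m/s.

v₂ = 17.0 m/s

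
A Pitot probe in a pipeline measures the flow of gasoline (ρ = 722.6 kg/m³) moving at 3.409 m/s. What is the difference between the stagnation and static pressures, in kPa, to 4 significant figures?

ΔP ≈ 4.199 kPa

The dynamic pressure equals the rise in static pressure at the stagnation point: ΔP = ½ρv².
ΔP = ½·722.6·3.409² = 4199 Pa.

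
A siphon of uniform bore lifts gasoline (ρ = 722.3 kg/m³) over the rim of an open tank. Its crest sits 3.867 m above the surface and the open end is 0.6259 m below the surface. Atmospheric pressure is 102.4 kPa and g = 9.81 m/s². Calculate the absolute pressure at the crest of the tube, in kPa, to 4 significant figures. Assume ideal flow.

From the surface to the outlet (both open to atmosphere, surface at rest): v = √(2g·h_out) = √(2·9.81·0.6259) = 3.504 m/s.
Continuity keeps v the same throughout the tube; from surface to crest, P_atm + 0 = P_top + ½ρv² + ρg·h_top.
P_top = 102400 − ½·722.3·3.504² − 722.3·9.81·3.867 = 70560 Pa.

70.56 kPa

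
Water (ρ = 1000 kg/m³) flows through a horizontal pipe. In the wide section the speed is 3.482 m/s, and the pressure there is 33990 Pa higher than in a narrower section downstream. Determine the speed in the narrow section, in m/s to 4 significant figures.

Horizontal Bernoulli: P₁ + ½ρv₁² = P₂ + ½ρv₂², so v₂² = v₁² + 2(P₁ − P₂)/ρ.
v₂ = √(3.482² + 2·33990/1000) = √(12.12 + 67.98) = 8.950 m/s.

v₂ ≈ 8.950 m/s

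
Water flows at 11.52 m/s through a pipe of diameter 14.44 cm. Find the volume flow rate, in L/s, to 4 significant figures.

Q = A·v = 0.01638 m² × 11.52 m/s = 0.1887 m³/s.
Converting: 0.1887 m³/s × 1000 = 188.7 L/s.

Q = 188.7 L/s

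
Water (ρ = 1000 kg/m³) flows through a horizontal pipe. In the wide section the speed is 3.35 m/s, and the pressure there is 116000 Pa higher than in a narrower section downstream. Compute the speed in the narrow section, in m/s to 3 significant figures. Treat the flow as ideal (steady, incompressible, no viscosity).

Along the level pipe P + ½ρv² is conserved, hence v₂² = v₁² + 2(P₁ − P₂)/ρ.
v₂ = √(3.35² + 2·116000/1000) = √(11.2 + 232) = 15.6 m/s.

v₂ ≈ 15.6 m/s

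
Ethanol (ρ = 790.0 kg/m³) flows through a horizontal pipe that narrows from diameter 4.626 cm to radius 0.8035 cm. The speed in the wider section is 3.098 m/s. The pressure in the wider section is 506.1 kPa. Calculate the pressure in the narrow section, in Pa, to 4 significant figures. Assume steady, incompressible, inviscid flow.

Continuity gives A₁v₁ = A₂v₂, so v₂ = (16.81 cm²)/(2.028 cm²) × 3.098 m/s = 25.67 m/s.
The pipe is horizontal, so Bernoulli reduces to P₁ + ½ρv₁² = P₂ + ½ρv₂².
P₂ = P₁ − ½ρ(v₂² − v₁²) = 506100 − ½·790.0·(25.67² − 3.098²) = 506100 − 256500 = 249600 Pa.

P₂ ≈ 249600 Pa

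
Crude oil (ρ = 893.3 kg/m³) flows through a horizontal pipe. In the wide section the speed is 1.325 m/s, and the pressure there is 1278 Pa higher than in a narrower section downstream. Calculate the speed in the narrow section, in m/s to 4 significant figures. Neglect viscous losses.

v₂ = 2.149 m/s

Along the level pipe P + ½ρv² is conserved, hence v₂² = v₁² + 2(P₁ − P₂)/ρ.
v₂ = √(1.325² + 2·1278/893.3) = √(1.756 + 2.861) = 2.149 m/s.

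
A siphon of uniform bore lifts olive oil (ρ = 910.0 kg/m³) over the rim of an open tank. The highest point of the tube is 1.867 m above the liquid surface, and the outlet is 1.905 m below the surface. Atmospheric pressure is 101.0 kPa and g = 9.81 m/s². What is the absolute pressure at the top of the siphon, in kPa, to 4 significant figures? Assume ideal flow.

67.33 kPa

From the surface to the outlet (both open to atmosphere, surface at rest): v = √(2g·h_out) = √(2·9.81·1.905) = 6.114 m/s.
With constant cross-section the crest speed equals v; applying Bernoulli from the surface up to the crest, P_top = P_atm − ½ρv² − ρg·h_top.
P_top = 101000 − ½·910.0·6.114² − 910.0·9.81·1.867 = 67330 Pa.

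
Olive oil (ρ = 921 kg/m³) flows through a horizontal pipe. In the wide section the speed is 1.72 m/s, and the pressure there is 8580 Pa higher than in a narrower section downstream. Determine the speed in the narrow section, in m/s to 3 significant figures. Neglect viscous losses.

v₂ = 4.65 m/s

With h₁ = h₂, rearranging Bernoulli gives v₂ = √(v₁² + 2ΔP/ρ).
v₂ = √(1.72² + 2·8580/921) = √(2.96 + 18.6) = 4.65 m/s.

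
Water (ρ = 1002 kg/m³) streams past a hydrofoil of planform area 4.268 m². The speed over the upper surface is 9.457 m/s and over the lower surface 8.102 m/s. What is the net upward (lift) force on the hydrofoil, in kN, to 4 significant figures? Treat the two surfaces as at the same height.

With equal heights on the two surfaces, Bernoulli gives P_lower − P_upper = ½ρ(v_upper² − v_lower²).
ΔP = ½·1002·(9.457² − 8.102²) = 11920 Pa.
Lift = ΔP · A = 11920 × 4.268 = 50870 N.

F ≈ 50.87 kN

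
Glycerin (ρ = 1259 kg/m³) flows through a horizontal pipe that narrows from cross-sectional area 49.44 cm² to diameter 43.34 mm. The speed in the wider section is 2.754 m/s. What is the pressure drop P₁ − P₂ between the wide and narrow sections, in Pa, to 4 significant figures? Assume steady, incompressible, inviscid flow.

The volume flow rate is constant, so v₂ = (A₁/A₂)v₁ = (49.44/14.75)·2.754 = 9.229 m/s.
Bernoulli (h₁ = h₂): P₁ − P₂ = ½ρ(v₂² − v₁²).
P₁ − P₂ = ½·1259·(9.229² − 2.754²) = ½·1259·77.60 = 48850 Pa.

ΔP ≈ 48850 Pa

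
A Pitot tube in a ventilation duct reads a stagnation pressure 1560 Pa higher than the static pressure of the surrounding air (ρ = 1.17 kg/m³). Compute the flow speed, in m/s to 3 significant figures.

v = 51.6 m/s

At the stagnation point the flow is brought to rest, so Bernoulli gives P_stag − P_static = ½ρv².
v = √(2ΔP/ρ) = √(2·1560/1.17) = 51.6 m/s.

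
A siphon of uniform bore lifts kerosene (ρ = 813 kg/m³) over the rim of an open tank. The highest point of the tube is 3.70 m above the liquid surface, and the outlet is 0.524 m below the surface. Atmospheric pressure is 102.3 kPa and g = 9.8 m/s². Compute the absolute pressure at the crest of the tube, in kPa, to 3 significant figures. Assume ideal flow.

From the surface to the outlet (both open to atmosphere, surface at rest): v = √(2g·h_out) = √(2·9.8·0.524) = 3.20 m/s.
Continuity keeps v the same throughout the tube; from surface to crest, P_atm + 0 = P_top + ½ρv² + ρg·h_top.
P_top = 102300 − ½·813·3.20² − 813·9.8·3.70 = 68600 Pa.

68.6 kPa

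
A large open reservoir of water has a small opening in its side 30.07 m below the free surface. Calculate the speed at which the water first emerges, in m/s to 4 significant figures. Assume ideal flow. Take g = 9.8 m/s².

24.28 m/s

The surface is effectively still and both ends are open, so ½v² = gh and v = √(2·9.8·30.07) = 24.28 m/s.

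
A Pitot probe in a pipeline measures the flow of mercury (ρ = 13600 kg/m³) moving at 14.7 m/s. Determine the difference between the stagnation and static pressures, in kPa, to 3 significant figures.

1470 kPa

Bernoulli between the free stream and the stagnation point: ½ρv² = P_stag − P_static.
ΔP = ½·13600·14.7² = 1470000 Pa.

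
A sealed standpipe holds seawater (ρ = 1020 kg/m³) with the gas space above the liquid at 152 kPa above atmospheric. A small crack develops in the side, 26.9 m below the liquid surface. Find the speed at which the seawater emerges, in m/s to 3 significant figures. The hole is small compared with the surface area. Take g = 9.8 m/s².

v ≈ 28.7 m/s

Take point 1 at the surface (v₁ ≈ 0) and point 2 at the hole (at atmospheric pressure). Bernoulli: P₁ + ρg h = P_atm + ½ρv₂².
With P₁ − P_atm = 152000 Pa, v₂ = √(2gh + 2ΔP/ρ) = √(2·9.8·26.9 + 2·152000/1020) = 28.7 m/s.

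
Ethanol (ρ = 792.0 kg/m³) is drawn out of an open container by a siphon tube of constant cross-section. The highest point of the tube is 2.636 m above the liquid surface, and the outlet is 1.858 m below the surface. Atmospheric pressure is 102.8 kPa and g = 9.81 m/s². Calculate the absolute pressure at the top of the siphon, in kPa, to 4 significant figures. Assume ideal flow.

P_top ≈ 67.88 kPa

From the surface to the outlet (both open to atmosphere, surface at rest): v = √(2g·h_out) = √(2·9.81·1.858) = 6.038 m/s.
The bore is uniform, so the speed at the crest is the same v. Bernoulli surface→crest: P_atm = P_top + ½ρv² + ρg·h_top.
P_top = 102800 − ½·792.0·6.038² − 792.0·9.81·2.636 = 67880 Pa.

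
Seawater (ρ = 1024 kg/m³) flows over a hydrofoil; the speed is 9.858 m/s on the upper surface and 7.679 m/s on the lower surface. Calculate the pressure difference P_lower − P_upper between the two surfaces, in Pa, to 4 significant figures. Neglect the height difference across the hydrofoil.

ΔP ≈ 19570 Pa

Bernoulli (same height): P_lower − P_upper = ½ρ(v_upper² − v_lower²).
ΔP = ½·1024·(9.858² − 7.679²) = 19570 Pa.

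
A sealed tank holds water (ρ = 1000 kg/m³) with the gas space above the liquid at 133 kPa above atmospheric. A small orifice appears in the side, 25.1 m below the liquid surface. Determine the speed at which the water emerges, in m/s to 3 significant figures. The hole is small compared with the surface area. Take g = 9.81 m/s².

v = 27.5 m/s

Take point 1 at the surface (v₁ ≈ 0) and point 2 at the hole (at atmospheric pressure). Bernoulli: P₁ + ρg h = P_atm + ½ρv₂².
With P₁ − P_atm = 133000 Pa, v₂ = √(2gh + 2ΔP/ρ) = √(2·9.81·25.1 + 2·133000/1000) = 27.5 m/s.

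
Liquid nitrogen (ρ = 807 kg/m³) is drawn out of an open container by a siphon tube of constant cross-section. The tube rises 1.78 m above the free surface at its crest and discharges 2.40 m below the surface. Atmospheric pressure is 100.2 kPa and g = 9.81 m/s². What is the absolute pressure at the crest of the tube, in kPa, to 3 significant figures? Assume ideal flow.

67.1 kPa

The outlet speed comes from Torricelli: v = √(2g·2.40) = 6.86 m/s.
The bore is uniform, so the speed at the crest is the same v. Bernoulli surface→crest: P_atm = P_top + ½ρv² + ρg·h_top.
P_top = 100200 − ½·807·6.86² − 807·9.81·1.78 = 67100 Pa.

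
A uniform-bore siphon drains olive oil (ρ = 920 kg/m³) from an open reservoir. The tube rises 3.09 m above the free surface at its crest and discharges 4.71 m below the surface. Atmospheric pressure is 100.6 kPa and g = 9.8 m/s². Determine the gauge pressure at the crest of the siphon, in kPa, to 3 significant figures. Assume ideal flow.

Bernoulli surface→outlet gives ½v² = g·h_out, so v = √(2·9.8·4.71) = 9.61 m/s.
Continuity keeps v the same throughout the tube; from surface to crest, P_atm + 0 = P_top + ½ρv² + ρg·h_top.
P_top = 100600 − ½·920·9.61² − 920·9.8·3.09 = 30300 Pa. So P_gauge = P_top − P_atm = -70300 Pa.

-70.3 kPa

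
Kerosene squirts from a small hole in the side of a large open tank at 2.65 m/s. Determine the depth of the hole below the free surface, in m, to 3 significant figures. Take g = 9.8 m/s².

Inverting v = √(2gh) gives h = v² / 2g.
h = 2.65²/(2·9.8) = 7.02/19.60 = 0.358 m.

h ≈ 0.358 m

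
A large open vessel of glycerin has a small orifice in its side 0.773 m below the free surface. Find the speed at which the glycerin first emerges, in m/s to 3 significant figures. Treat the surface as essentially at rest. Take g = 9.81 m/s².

3.89 m/s

The surface is effectively still and both ends are open, so ½v² = gh and v = √(2·9.81·0.773) = 3.89 m/s.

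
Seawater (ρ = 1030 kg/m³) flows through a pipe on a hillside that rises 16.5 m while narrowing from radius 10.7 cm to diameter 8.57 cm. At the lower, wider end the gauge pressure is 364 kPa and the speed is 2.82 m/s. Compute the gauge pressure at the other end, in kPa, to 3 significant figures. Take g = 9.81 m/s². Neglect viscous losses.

Continuity gives A₁v₁ = A₂v₂, so v₂ = (360 cm²)/(57.7 cm²) × 2.82 m/s = 17.6 m/s.
Applying Bernoulli between the two ends and solving for P₂: P₂ = P₁ + ½ρ(v₁² − v₂²) − ρgΔh.
P₂ = 364000 + ½·1030·(2.82² − 17.6²) − 1030·9.81·(+16.5) = 364000 + (-155000) − (167000) = 42100 Pa.

P₂ ≈ 42.1 kPa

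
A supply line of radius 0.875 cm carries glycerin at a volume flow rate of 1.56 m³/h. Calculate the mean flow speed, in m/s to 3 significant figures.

v = 1.80 m/s

Q = 1.56 m³/h = 0.000433 m³/s.
v = Q/A = 0.000433 / 0.000241 = 1.80 m/s.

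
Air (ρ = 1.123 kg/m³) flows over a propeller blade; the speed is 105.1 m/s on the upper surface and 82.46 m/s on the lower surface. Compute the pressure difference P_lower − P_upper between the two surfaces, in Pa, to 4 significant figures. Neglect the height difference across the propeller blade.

ΔP ≈ 2384 Pa

The pressure is lower where the speed is higher: ΔP = ½ρ(v_up² − v_low²).
ΔP = ½·1.123·(105.1² − 82.46²) = 2384 Pa.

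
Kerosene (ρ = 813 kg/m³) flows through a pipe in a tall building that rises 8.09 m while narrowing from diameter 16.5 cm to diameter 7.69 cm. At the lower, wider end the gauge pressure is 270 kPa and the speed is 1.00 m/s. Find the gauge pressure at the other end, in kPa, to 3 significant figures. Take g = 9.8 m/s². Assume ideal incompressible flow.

Continuity gives A₁v₁ = A₂v₂, so v₂ = (214 cm²)/(46.4 cm²) × 1.00 m/s = 4.60 m/s.
Energy conservation along the streamline gives P₂ = P₁ − ½ρ(v₂² − v₁²) − ρg(h₂ − h₁).
P₂ = 270000 + ½·813·(1.00² − 4.60²) − 813·9.8·(+8.09) = 270000 + (-8210) − (64500) = 197000 Pa.

P₂ = 197 kPa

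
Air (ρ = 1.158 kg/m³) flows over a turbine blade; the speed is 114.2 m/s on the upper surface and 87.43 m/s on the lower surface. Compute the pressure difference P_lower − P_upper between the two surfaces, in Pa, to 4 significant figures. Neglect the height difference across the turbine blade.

ΔP ≈ 3125 Pa

Bernoulli (same height): P_lower − P_upper = ½ρ(v_upper² − v_lower²).
ΔP = ½·1.158·(114.2² − 87.43²) = 3125 Pa.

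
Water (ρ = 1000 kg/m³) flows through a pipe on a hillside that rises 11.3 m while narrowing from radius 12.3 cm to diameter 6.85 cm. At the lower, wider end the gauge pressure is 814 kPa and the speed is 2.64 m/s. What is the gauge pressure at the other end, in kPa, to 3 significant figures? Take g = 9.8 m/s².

P₂ ≈ 127 kPa

The volume flow rate is constant, so v₂ = (A₁/A₂)v₁ = (475/36.9)·2.64 = 34.0 m/s.
Energy conservation along the streamline gives P₂ = P₁ − ½ρ(v₂² − v₁²) − ρg(h₂ − h₁).
P₂ = 814000 + ½·1000·(2.64² − 34.0²) − 1000·9.8·(+11.3) = 814000 + (-576000) − (111000) = 127000 Pa.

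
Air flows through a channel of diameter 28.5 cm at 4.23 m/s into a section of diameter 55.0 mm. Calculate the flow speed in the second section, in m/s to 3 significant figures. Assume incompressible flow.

Continuity gives A₁v₁ = A₂v₂, so v₂ = (638 cm²)/(23.8 cm²) × 4.23 m/s = 114 m/s.

114 m/s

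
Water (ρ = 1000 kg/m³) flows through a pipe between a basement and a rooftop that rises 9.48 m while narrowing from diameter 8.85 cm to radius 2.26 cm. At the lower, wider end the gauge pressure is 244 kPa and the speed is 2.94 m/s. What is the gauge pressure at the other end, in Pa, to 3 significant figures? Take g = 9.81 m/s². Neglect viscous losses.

Continuity gives A₁v₁ = A₂v₂, so v₂ = (61.5 cm²)/(16.0 cm²) × 2.94 m/s = 11.3 m/s.
Bernoulli: P₁ + ½ρv₁² + ρg h₁ = P₂ + ½ρv₂² + ρg h₂, so P₂ = P₁ + ½ρ(v₁² − v₂²) − ρg(h₂ − h₁).
P₂ = 244000 + ½·1000·(2.94² − 11.3²) − 1000·9.81·(+9.48) = 244000 + (-59200) − (93000) = 91800 Pa.

91800 Pa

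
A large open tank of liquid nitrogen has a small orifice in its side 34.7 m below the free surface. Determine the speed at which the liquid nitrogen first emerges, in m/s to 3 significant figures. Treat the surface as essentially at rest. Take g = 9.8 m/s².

26.1 m/s

Bernoulli from surface to hole (P equal, v_surface ≈ 0): v = √(2gh) = √(2×9.8×34.7) = 26.1 m/s.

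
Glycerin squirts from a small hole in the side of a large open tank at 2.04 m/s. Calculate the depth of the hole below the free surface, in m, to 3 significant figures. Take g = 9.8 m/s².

Torricelli: v = √(2gh), so h = v²/(2g).
h = 2.04²/(2·9.8) = 4.16/19.60 = 0.212 m.

h ≈ 0.212 m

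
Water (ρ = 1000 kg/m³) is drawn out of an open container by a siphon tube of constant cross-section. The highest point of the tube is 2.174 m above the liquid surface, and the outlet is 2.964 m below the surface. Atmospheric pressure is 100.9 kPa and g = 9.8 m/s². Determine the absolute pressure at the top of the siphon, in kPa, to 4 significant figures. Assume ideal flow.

Bernoulli surface→outlet gives ½v² = g·h_out, so v = √(2·9.8·2.964) = 7.622 m/s.
The bore is uniform, so the speed at the crest is the same v. Bernoulli surface→crest: P_atm = P_top + ½ρv² + ρg·h_top.
P_top = 100900 − ½·1000·7.622² − 1000·9.8·2.174 = 50550 Pa.

P_top = 50.55 kPa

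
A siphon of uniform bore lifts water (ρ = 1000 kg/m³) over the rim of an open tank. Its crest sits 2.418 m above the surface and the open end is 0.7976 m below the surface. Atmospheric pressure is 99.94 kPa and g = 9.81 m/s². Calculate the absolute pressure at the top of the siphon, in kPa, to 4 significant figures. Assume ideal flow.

From the surface to the outlet (both open to atmosphere, surface at rest): v = √(2g·h_out) = √(2·9.81·0.7976) = 3.956 m/s.
With constant cross-section the crest speed equals v; applying Bernoulli from the surface up to the crest, P_top = P_atm − ½ρv² − ρg·h_top.
P_top = 99940 − ½·1000·3.956² − 1000·9.81·2.418 = 68390 Pa.

P_top = 68.39 kPa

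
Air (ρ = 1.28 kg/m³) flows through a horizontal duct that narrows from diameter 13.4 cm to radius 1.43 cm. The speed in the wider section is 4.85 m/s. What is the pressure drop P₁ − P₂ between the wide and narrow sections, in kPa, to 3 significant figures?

ΔP = 7.24 kPa

Mass conservation (A₁v₁ = A₂v₂) gives v₂ = 4.85 × 141/6.42 = 106 m/s.
With no height change, Bernoulli's equation is P₁ + ½ρv₁² = P₂ + ½ρv₂².
P₁ − P₂ = ½·1.28·(106² − 4.85²) = ½·1.28·11300 = 7240 Pa.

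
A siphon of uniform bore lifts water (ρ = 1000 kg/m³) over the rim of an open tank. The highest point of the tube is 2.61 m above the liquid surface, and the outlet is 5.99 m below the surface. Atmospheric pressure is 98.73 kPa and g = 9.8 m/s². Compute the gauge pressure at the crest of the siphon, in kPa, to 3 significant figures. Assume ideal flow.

P_gauge ≈ -84.3 kPa

Bernoulli surface→outlet gives ½v² = g·h_out, so v = √(2·9.8·5.99) = 10.8 m/s.
With constant cross-section the crest speed equals v; applying Bernoulli from the surface up to the crest, P_top = P_atm − ½ρv² − ρg·h_top.
P_top = 98730 − ½·1000·10.8² − 1000·9.8·2.61 = 14400 Pa. So P_gauge = P_top − P_atm = -84300 Pa.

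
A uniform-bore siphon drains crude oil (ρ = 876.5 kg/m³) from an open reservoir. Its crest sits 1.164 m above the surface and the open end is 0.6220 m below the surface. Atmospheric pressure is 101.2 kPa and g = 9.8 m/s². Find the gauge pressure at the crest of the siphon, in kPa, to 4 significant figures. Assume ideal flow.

The outlet speed comes from Torricelli: v = √(2g·0.6220) = 3.492 m/s.
Continuity keeps v the same throughout the tube; from surface to crest, P_atm + 0 = P_top + ½ρv² + ρg·h_top.
P_top = 101200 − ½·876.5·3.492² − 876.5·9.8·1.164 = 85860 Pa. So P_gauge = P_top − P_atm = -15340 Pa.

P_gauge ≈ -15.34 kPa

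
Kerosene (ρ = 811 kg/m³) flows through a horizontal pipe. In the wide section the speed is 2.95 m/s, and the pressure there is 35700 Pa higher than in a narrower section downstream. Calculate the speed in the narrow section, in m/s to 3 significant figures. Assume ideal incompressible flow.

Along the level pipe P + ½ρv² is conserved, hence v₂² = v₁² + 2(P₁ − P₂)/ρ.
v₂ = √(2.95² + 2·35700/811) = √(8.70 + 88.0) = 9.84 m/s.

9.84 m/s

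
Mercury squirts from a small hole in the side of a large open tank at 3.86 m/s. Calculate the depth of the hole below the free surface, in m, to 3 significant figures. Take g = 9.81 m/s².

For a small hole in a large open tank, ½v² = gh, giving h = v²/(2g).
h = 3.86²/(2·9.81) = 14.9/19.62 = 0.759 m.

h ≈ 0.759 m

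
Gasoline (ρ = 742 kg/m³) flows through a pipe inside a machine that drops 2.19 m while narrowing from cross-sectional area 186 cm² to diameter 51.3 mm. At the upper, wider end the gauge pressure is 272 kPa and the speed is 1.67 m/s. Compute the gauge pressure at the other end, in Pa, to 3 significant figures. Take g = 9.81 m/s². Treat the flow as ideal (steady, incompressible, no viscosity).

205000 Pa

Mass conservation (A₁v₁ = A₂v₂) gives v₂ = 1.67 × 186/20.7 = 15.0 m/s.
Energy conservation along the streamline gives P₂ = P₁ − ½ρ(v₂² − v₁²) − ρg(h₂ − h₁).
P₂ = 272000 + ½·742·(1.67² − 15.0²) − 742·9.81·(−2.19) = 272000 + (-82800) − (-15900) = 205000 Pa.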